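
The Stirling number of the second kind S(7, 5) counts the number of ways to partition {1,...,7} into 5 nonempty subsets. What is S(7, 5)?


Using the explicit formula S(n,k) = (1/k!) sum_{j=0}^{k} (-1)^(k-j) C(k,j) j^n:
S(7, 5) = 140
Equivalently, S(n,k) is n! times the coefficient of x^n in the EGF (e^x - 1)^k / k!.

140


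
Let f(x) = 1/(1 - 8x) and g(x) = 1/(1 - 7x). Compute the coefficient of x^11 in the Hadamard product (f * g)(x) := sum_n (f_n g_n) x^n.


f has coefficients f_k = 8^k and g has coefficients g_k = 7^k, so the Hadamard product has coefficient (f*g)_k = 8^k * 7^k = 56^k.
For k = 11: 56^11 = 16985107389382393856.

16985107389382393856


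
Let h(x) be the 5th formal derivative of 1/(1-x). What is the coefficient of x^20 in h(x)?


Differentiating 5 times: d^5/dx^5 [1/(1-x)] = 5!/(1-x)^6.
The expansion 1/(1-x)^6 = sum_{k>=0} C(k+5, 5) x^k, so the coefficient of x^n in 5!/(1-x)^6 is 5! * C(n+5, 5).
For n = 20: 120 * C(25, 5) = 120 * 53130 = 6375600

6375600


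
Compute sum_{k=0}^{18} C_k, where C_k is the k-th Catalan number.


C_0 through C_18: 1, 1, 2, 5, 14, 42, 132, 429, 1430, 4862, 16796, 58786, 208012, 742900, 2674440, 9694845, 35357670, 129644790, 477638700
Sum = 1 + 1 + 2 + 5 + 14 + 42 + 132 + 429 + 1430 + 4862 + 16796 + 58786 + 208012 + 742900 + 2674440 + 9694845 + 35357670 + 129644790 + 477638700
= 656043857

656043857


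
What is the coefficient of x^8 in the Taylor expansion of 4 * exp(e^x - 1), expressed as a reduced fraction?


exp(e^x - 1) = sum_{k>=0} Bell_k x^k / k!, where Bell_k is the k-th Bell number.
So the coefficient of x^8 is 4 * Bell_8 / 8!.
Computing: Bell_8 = 4140 and 8! = 40320, giving
4 * 4140/40320 = 23/56.

23/56


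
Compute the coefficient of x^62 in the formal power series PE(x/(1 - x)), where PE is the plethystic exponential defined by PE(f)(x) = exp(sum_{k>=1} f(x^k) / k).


For f(x) = x/(1 - x) we have
sum_{k>=1} f(x^k) / k = sum_{k>=1} (1/k) * x^k / (1 - x^k) = sum_{k, m >= 1} x^(k m) / k,
which after exponentiating simplifies to
PE(x/(1 - x)) = prod_{k>=1} 1 / (1 - x^k).
This is the generating function for the partition function p(n), so the coefficient of x^62 is p(62).
Computing p(62) by dynamic programming over parts 1, 2, ..., 62: p(62) = 1300156.

1300156


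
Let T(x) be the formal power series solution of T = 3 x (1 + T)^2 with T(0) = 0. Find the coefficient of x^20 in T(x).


Apply the Lagrange inversion formula: if T = 3 x * phi(T) with phi(t) = (1 + t)^2, then [x^n] T = 3^n * (1/n) [t^(n-1)] phi(t)^n = 3^n * (1/n) [t^(n-1)] (1 + t)^(2n) = 3^n * (1/n) C(2n, n-1).
Using the identity C(2n, n-1) = C(2n, n) * n / (n+1), the unscaled factor equals C(2n, n) / (n+1) = C_n, the n-th Catalan number.
For n = 20: C_20 = C(40, 20) / 21 = 137846528820/21 = 6564120420.
With the 3^20 = 3486784401 factor, the coefficient is 3486784401 * 6564120420 = 22887672686741568420.

22887672686741568420


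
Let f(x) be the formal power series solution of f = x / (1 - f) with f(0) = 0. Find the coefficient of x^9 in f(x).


Apply Lagrange inversion: f = x * phi(f) with phi(t) = 1/(1 - t), so
[x^n] f = (1/n) [t^(n-1)] phi(t)^n = (1/n) [t^(n-1)] (1 - t)^(-n) = (1/n) C(2n - 2, n - 1) = C_{n-1}.
For n = 9: C_8 = C(16, 8) / 9 = 12870/9 = 1430 = 1430.

1430


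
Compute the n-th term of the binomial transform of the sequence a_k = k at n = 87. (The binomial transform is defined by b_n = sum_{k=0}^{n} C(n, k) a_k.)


With a_k = k, b_n = sum_{k=0}^{n} C(n, k) k. Using k * C(n, k) = n * C(n-1, k-1) gives b_n = n * sum_{k>=1} C(n-1, k-1) = n * 2^(n-1).
For n = 87: 87 * 2^86 = 87 * 77371252455336267181195264 = 6731298963614255244763987968.

6731298963614255244763987968


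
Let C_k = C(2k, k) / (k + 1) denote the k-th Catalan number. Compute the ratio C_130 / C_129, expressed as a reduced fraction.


Using C_k = (2k)! / (k! (k+1)!), the ratio C_{k+1}/C_k simplifies to
C_{k+1}/C_k = [(2k+2)! / ((k+1)! (k+2)!)] * [k! (k+1)! / (2k)!]
 = (2k+2)(2k+1) / ((k+1)(k+2)) = 2(2k+1) / (k+2).
For k = 129: 2(2*129 + 1) / (129 + 2) = 518/131 = 518/131.

518/131


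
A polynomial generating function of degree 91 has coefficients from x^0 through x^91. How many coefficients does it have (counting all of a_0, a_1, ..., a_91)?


A polynomial of degree 91 takes the form a_0 + a_1 x + ... + a_91 x^91.
The number of coefficients is 91 + 1 = 92.

92


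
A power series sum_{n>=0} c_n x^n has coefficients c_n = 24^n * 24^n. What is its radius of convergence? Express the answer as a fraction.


By the root test (Cauchy-Hadamard), the radius is R = 1 / limsup_n |c_n|^(1/n).
Here |c_n|^(1/n) = (24^n * 24^n)^(1/n) = 24 * 24 = 576 for all n.
So R = 1/576 = 1/576.

1/576


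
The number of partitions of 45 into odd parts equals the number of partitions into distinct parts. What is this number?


Computing partitions of 45 into odd parts (1, 3, 5, ...):
Using the generating function prod_{k>=0} 1/(1-x^(2k+1)),
the count is 2048

2048


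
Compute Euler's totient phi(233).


phi(n) counts integers in [1, n] coprime to n. Using the multiplicative formula phi(n) = n * prod_{p | n} (1 - 1/p):
233 = 233, so
phi(233) = 233 * (1 - 1/233) = 232.

232


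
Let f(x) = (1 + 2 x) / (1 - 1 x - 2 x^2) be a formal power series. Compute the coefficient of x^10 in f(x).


Write f(x) = sum_{k>=0} a_k x^k. Multiplying both sides by 1 - 1 x - 2 x^2 gives
(1 - 1 x - 2 x^2) sum_{k>=0} a_k x^k = 1 + 2 x.
Matching coefficients:
 x^0: a_0 = 1
 x^1: a_1 - 1 a_0 = 2  =>  a_1 = 1*1 + 2 = 3
 x^k (k >= 2): a_k = 1 a_{k-1} + 2 a_{k-2}.
Iterating: a_2 = 5, a_3 = 11, a_4 = 21, a_5 = 43, a_6 = 85, a_7 = 171, a_8 = 341, a_9 = 683, a_10 = 1365.
So the coefficient of x^10 is 1365.

1365


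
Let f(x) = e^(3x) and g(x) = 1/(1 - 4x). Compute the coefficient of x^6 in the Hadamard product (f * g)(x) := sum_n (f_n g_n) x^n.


Expanding: f_k = 3^k/k! (from e^(3x)) and g_k = 4^k (from 1/(1 - 4x)). So the Hadamard coefficient (f * g)_k = 3^k 4^k / k! = (12)^k / k!.
For k = 6: 12^6/6! = 2985984/720 = 20736/5.

20736/5


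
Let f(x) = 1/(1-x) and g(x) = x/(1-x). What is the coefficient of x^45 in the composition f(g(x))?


First simplify the composition: f(g(x)) = 1/(1 - x/(1-x)) = (1-x)/((1-x) - x) = (1-x)/(1-2x).
Now extract the coefficient. Write (1-x)/(1-2x) = 1/(1-2x) - x/(1-2x).
The coefficient of x^n in 1/(1-2x) is 2^n, and in x/(1-2x) is 2^(n-1) (for n >= 1).
So the coefficient of x^45 is 2^45 - 2^44 = 35184372088832 - 17592186044416 = 17592186044416.

17592186044416


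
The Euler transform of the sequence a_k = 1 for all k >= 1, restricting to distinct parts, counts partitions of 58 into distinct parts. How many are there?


Partitions of 58 into distinct parts can be computed via generating function.
Product (1+x)(1+x^2)(1+x^3)...
The coefficient of x^58 = 8808

8808


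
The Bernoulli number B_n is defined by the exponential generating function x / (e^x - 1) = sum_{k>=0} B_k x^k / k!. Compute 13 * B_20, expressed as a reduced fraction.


Bernoulli numbers can also be computed recursively via B_0 = 1 and sum_{j=0}^{m} C(m+1, j) B_j = 0 for m >= 1. Odd-index Bernoulli numbers vanish for k >= 3.
Computing B_20 = -174611/330, so 13 * B_20 = 13 * -174611/330 = -2269943/330.

-2269943/330


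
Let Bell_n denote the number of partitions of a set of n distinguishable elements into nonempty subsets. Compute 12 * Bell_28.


Bell_28 can be computed from the Bell triangle or from Dobinski's identity Bell_n = (1/e) * sum_{k>=0} k^n / k!.
Computing Bell_28 = 6160539404599934652455.
Then 12 * 6160539404599934652455 = 73926472855199215829460.

73926472855199215829460


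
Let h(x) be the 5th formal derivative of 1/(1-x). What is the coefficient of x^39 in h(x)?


Differentiating 5 times: d^5/dx^5 [1/(1-x)] = 5!/(1-x)^6.
The expansion 1/(1-x)^6 = sum_{k>=0} C(k+5, 5) x^k, so the coefficient of x^n in 5!/(1-x)^6 is 5! * C(n+5, 5).
For n = 39: 120 * C(44, 5) = 120 * 1086008 = 130320960

130320960


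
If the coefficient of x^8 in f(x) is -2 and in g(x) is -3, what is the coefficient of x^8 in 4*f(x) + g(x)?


Scalar multiplication scales coefficients: 4 * -2 = -8.
Then add the g coefficient: -8 + -3
= -11

-11


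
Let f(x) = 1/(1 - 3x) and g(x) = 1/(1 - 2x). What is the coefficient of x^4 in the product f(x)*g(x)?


The coefficient of x^n in f*g is the Cauchy product: sum_{k=0}^{n} a^k * b^(n-k).
With a=3, b=2, n=4:
sum_{k=0}^{4} 3^k * 2^(4-k)
= 211

211


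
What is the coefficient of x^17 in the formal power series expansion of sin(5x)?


The Maclaurin series is sin(t) = sum_{k>=0} (-1)^k t^(2k+1) / (2k+1)!, so substituting t = 5x, only odd powers of x are nonzero, with coefficient of x^(2k+1) equal to (-1)^k 5^(2k+1) / (2k+1)!.
Write 17 = 2*8 + 1, giving the coefficient (-1)^8 * 5^17 / 17! = 762939453125/355687428096000 = 6103515625/2845499424768.

6103515625/2845499424768


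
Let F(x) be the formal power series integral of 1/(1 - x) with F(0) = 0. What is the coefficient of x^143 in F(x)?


1/(1 - x) = sum_{k>=0} x^k. Integrating termwise and using F(0) = 0 gives
F(x) = sum_{k>=0} x^(k+1) / (k+1) = sum_{m>=1} x^m / m = -ln(1 - x).
So the coefficient of x^143 is 1/143 = 1/143.

1/143


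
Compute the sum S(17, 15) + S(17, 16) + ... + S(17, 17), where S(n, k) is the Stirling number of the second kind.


By definition, S(n, k) counts partitions of an n-set into exactly k nonempty blocks.
Computing row n = 17 for k = 15..17:
S(17, k): 7820, 136, 1
Sum = 7957.

7957


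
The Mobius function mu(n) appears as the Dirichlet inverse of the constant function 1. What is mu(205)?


205 = 5 * 41 (all distinct primes).
mu(205) = (-1)^2 = 1

1


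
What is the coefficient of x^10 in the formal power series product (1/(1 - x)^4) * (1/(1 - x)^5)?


Combine the factors: (1/(1 - x)^4) * (1/(1 - x)^5) = 1/(1 - x)^9.
Then use 1/(1 - x)^r = sum_{k>=0} C(k + r - 1, r - 1) x^k with r = 9 and k = 10:
C(18, 8) = 43758.

43758


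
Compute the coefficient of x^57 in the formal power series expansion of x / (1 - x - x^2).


Let f(x) = sum_{k>=0} a_k x^k. Multiplying f(x) * (1 - x - x^2) = x and matching coefficients gives a_0 = 0, a_1 = 1, and a_k = a_{k-1} + a_{k-2} for k >= 2. These are the Fibonacci numbers F_k.
Iterating from F_0 = 0, F_1 = 1:
F_0=0, F_1=1, F_2=1, F_3=2, F_4=3, F_5=5, F_6=8, F_7=13, F_8=21, F_9=34, ...
F_57 = 365435296162.

365435296162


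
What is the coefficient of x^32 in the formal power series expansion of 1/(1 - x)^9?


The negative binomial / multiset identity is
1/(1 - x)^r = sum_{k>=0} C(k + r - 1, r - 1) x^k.
Here r = 9 and k = 32, so the coefficient is
C(32 + 8, 8) = C(40, 8)
= 76904685

76904685


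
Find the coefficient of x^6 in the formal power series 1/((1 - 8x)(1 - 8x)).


By partial fractions or Cauchy convolution:
The coefficient equals sum_{k=0}^{6} 8^k * 8^(6-k).
= 1835008

1835008


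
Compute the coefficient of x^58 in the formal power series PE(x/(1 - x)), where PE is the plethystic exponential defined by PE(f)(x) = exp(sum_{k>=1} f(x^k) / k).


For f(x) = x/(1 - x) we have
sum_{k>=1} f(x^k) / k = sum_{k>=1} (1/k) * x^k / (1 - x^k) = sum_{k, m >= 1} x^(k m) / k,
which after exponentiating simplifies to
PE(x/(1 - x)) = prod_{k>=1} 1 / (1 - x^k).
This is the generating function for the partition function p(n), so the coefficient of x^58 is p(58).
Computing p(58) by dynamic programming over parts 1, 2, ..., 58: p(58) = 715220.

715220


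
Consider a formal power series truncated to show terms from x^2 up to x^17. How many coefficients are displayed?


From x^2 to x^17 inclusive, the count is 17 - 2 + 1 = 16.

16


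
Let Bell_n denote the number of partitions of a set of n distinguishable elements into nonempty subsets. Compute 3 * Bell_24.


Bell_24 can be computed from the Bell triangle or from Dobinski's identity Bell_n = (1/e) * sum_{k>=0} k^n / k!.
Computing Bell_24 = 445958869294805289.
Then 3 * 445958869294805289 = 1337876607884415867.

1337876607884415867


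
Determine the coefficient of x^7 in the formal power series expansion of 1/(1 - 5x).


The geometric series identity gives 1/(1 - c x) = sum_{k>=0} c^k x^k, so the coefficient of x^k is c^k.
Here c = 5 and k = 7.
Computing: 5^7 = 78125

78125


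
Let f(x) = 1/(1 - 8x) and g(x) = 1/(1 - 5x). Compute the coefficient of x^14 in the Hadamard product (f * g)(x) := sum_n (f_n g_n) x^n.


f has coefficients f_k = 8^k and g has coefficients g_k = 5^k, so the Hadamard product has coefficient (f*g)_k = 8^k * 5^k = 40^k.
For k = 14: 40^14 = 26843545600000000000000.

26843545600000000000000


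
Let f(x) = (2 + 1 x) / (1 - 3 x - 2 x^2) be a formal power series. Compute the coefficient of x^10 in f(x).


Write f(x) = sum_{k>=0} a_k x^k. Multiplying both sides by 1 - 3 x - 2 x^2 gives
(1 - 3 x - 2 x^2) sum_{k>=0} a_k x^k = 2 + 1 x.
Matching coefficients:
 x^0: a_0 = 2
 x^1: a_1 - 3 a_0 = 1  =>  a_1 = 3*2 + 1 = 7
 x^k (k >= 2): a_k = 3 a_{k-1} + 2 a_{k-2}.
Iterating: a_2 = 25, a_3 = 89, a_4 = 317, a_5 = 1129, a_6 = 4021, a_7 = 14321, a_8 = 51005, a_9 = 181657, a_10 = 646981.
So the coefficient of x^10 is 646981.

646981


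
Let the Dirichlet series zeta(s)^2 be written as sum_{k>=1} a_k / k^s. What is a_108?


The Dirichlet convolution of the constant function 1 with itself gives (1 * 1)(k) = sum_{d | k} 1 = d(k), the number of positive divisors of k.
Since zeta(s) = sum_{k>=1} 1/k^s, we have zeta(s)^2 = sum_{k>=1} d(k)/k^s, so a_k = d(k).
For k = 108: the divisors are 1, 2, 3, 4, 6, 9, 12, 18, 27, 36, 54, 108.
Count = 12.

12


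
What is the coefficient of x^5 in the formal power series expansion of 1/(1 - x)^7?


The expansion 1/(1 - x)^r = sum_{k>=0} C(k + r - 1, r - 1) x^k follows from the multiset / negative-binomial theorem (or from repeated differentiation of the geometric series).
For r = 7 and k = 5:
C(11, 6) = 39916800 / (720 * 120) = 462.

462


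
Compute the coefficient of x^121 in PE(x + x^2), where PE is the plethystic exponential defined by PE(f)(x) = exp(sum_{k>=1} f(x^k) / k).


With f(x) = x + x^2, the exponent is sum_{k>=1} (x^k + x^(2k)) / k = -ln(1 - x) - ln(1 - x^2). Exponentiating:
PE(x + x^2) = 1 / ((1 - x)(1 - x^2)).
This is the generating function for partitions of n into parts of size 1 or 2. The number of 2's can be any j in 0..60, and the rest are 1's, so
[x^121] = floor(121/2) + 1 = 61.

61


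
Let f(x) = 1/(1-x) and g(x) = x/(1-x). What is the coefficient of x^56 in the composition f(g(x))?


First simplify the composition: f(g(x)) = 1/(1 - x/(1-x)) = (1-x)/((1-x) - x) = (1-x)/(1-2x).
Now extract the coefficient. Write (1-x)/(1-2x) = 1/(1-2x) - x/(1-2x).
The coefficient of x^n in 1/(1-2x) is 2^n, and in x/(1-2x) is 2^(n-1) (for n >= 1).
So the coefficient of x^56 is 2^56 - 2^55 = 72057594037927936 - 36028797018963968 = 36028797018963968.

36028797018963968


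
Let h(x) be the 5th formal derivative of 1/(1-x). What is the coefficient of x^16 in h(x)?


Differentiating 5 times: d^5/dx^5 [1/(1-x)] = 5!/(1-x)^6.
The expansion 1/(1-x)^6 = sum_{k>=0} C(k+5, 5) x^k, so the coefficient of x^n in 5!/(1-x)^6 is 5! * C(n+5, 5).
For n = 16: 120 * C(21, 5) = 120 * 20349 = 2441880

2441880


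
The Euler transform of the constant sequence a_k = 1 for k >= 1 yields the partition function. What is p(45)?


The Euler transform converts the sequence a_k = 1 into the number of integer partitions.
Using the recurrence or dynamic programming:
p(45) = 89134

89134


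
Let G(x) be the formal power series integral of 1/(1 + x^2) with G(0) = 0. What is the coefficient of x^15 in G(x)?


1/(1 + x^2) = sum_{j>=0} (-1)^j x^(2j). Integrating termwise with G(0) = 0:
G(x) = sum_{j>=0} (-1)^j x^(2j+1) / (2j+1) = arctan(x).
Only odd powers are nonzero. For x^15 write 15 = 2*7 + 1, giving
(-1)^7 / 15 = -1/15 = -1/15.

-1/15


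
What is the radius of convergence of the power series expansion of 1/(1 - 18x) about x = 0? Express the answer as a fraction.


Expanding 1/(1 - 18x) = sum_{k>=0} 18^k x^k, the series converges when |18x| < 1, i.e., |x| < 1/18.
So the radius of convergence is 1/18 = 1/18.

1/18


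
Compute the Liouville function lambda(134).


The Liouville function is lambda(k) = (-1)^Omega(k), where Omega(k) counts the prime factors of k with multiplicity.
Factoring: 134 = 2 * 67, so Omega(134) = 2.
lambda(134) = (-1)^2 = 1.

1


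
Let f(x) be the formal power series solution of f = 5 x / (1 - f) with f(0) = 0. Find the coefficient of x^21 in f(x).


Apply Lagrange inversion: f = 5 x * phi(f) with phi(t) = 1/(1 - t), so
[x^n] f = 5^n * (1/n) [t^(n-1)] phi(t)^n = 5^n * (1/n) [t^(n-1)] (1 - t)^(-n) = 5^n * (1/n) C(2n - 2, n - 1) = 5^n * C_{n-1}.
For n = 21: C_20 = C(40, 20) / 21 = 137846528820/21 = 6564120420.
With the 5^21 = 476837158203125 factor, the coefficient is 476837158203125 * 6564120420 = 3130016527175903320312500.

3130016527175903320312500


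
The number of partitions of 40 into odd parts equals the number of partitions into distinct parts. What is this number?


Computing partitions of 40 into odd parts (1, 3, 5, ...):
Using the generating function prod_{k>=0} 1/(1-x^(2k+1)),
the count is 1113

1113


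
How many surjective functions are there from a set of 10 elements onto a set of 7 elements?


By inclusion-exclusion on which target elements are missed, the number of surjections from an n-set onto a k-set is
surj(n, k) = sum_{j=0}^{k} (-1)^j C(k, j) (k - j)^n.
Equivalently surj(n, k) = k! * S(n, k), where S(n, k) is the Stirling number of the second kind.
For n = 10, k = 7:
S(10, 7) = 5880, so
surj = 7! * 5880 = 5040 * 5880 = 29635200.

29635200


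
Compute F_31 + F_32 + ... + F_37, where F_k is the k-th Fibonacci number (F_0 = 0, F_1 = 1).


Use the identity sum_{k=0}^{N} F_k = F_{N+2} - 1 (which follows from F_{k+2} - F_{k+1} = F_k). Then
sum_{k=31}^{37} F_k = (F_{39} - 1) - (F_{32} - 1) = F_{39} - F_{32}.
Computing: F_{39} = 63245986, F_{32} = 2178309, so
Sum = 63245986 - 2178309 = 61067677.

61067677


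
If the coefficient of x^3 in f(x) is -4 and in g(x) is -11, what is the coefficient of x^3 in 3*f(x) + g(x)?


Scalar multiplication scales coefficients: 3 * -4 = -12.
Then add the g coefficient: -12 + -11
= -23

-23


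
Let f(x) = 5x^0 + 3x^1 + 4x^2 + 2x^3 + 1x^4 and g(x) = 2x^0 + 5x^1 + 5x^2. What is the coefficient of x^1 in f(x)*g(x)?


Cauchy product at x^1:
5*5 + 3*2
= 31

31


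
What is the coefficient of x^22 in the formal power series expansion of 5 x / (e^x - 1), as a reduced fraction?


The exponential generating function for Bernoulli numbers is
x / (e^x - 1) = sum_{k>=0} B_k x^k / k!.
So the coefficient of x^22 in 5 x / (e^x - 1) is 5 B_22 / 22!.
Computing: B_22 = 854513/138, 22! = 1124000727777607680000, giving
5 * 854513/138 / 1124000727777607680000 = 77683/2820220007878361088000.

77683/2820220007878361088000


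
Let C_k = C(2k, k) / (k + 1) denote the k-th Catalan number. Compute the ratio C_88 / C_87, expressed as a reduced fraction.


Using C_k = (2k)! / (k! (k+1)!), the ratio C_{k+1}/C_k simplifies to
C_{k+1}/C_k = [(2k+2)! / ((k+1)! (k+2)!)] * [k! (k+1)! / (2k)!]
 = (2k+2)(2k+1) / ((k+1)(k+2)) = 2(2k+1) / (k+2).
For k = 87: 2(2*87 + 1) / (87 + 2) = 350/89 = 350/89.

350/89


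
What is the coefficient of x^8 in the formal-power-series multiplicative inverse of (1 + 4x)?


The inverse is 1/(1 + 4x). Apply the geometric identity 1/(1 - y) = sum_{k>=0} y^k with y = -4x:
1/(1 + 4x) = sum_{k>=0} (-4)^k x^k.
So the coefficient of x^8 is (-4)^8 = 65536.

65536


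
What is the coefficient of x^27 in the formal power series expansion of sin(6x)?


The Maclaurin series is sin(t) = sum_{k>=0} (-1)^k t^(2k+1) / (2k+1)!, so substituting t = 6x, only odd powers of x are nonzero, with coefficient of x^(2k+1) equal to (-1)^k 6^(2k+1) / (2k+1)!.
Write 27 = 2*13 + 1, giving the coefficient (-1)^13 * 6^27 / 27! = -1023490369077469249536/10888869450418352160768000000 = -76527504/814172781296875.

-76527504/814172781296875


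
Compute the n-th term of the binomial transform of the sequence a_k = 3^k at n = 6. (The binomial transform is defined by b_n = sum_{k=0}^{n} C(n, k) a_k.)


With a_k = 3^k, b_n = sum_{k=0}^{n} C(n, k) 3^k = (1 + 3)^n by the binomial theorem.
For n = 6: (1 + 3)^6 = 4^6 = 4096.

4096


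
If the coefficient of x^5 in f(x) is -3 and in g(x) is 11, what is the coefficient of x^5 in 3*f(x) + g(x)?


Scalar multiplication scales coefficients: 3 * -3 = -9.
Then add the g coefficient: -9 + 11
= 2

2


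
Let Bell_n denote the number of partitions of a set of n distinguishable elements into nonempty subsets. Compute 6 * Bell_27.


Bell_27 can be computed from the Bell triangle or from Dobinski's identity Bell_n = (1/e) * sum_{k>=0} k^n / k!.
Computing Bell_27 = 545717047936059989389.
Then 6 * 545717047936059989389 = 3274302287616359936334.

3274302287616359936334


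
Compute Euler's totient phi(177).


phi(n) counts integers in [1, n] coprime to n. Using the multiplicative formula phi(n) = n * prod_{p | n} (1 - 1/p):
177 = 3 * 59, so
phi(177) = 177 * (1 - 1/3) * (1 - 1/59) = 116.

116


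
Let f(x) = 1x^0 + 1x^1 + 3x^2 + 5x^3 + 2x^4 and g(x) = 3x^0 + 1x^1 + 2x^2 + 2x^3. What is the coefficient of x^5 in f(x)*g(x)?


Cauchy product at x^5:
3*2 + 5*2 + 2*1
= 18

18


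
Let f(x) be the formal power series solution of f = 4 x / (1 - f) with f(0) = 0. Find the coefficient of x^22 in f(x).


Apply Lagrange inversion: f = 4 x * phi(f) with phi(t) = 1/(1 - t), so
[x^n] f = 4^n * (1/n) [t^(n-1)] phi(t)^n = 4^n * (1/n) [t^(n-1)] (1 - t)^(-n) = 4^n * (1/n) C(2n - 2, n - 1) = 4^n * C_{n-1}.
For n = 22: C_21 = C(42, 21) / 22 = 538257874440/22 = 24466267020.
With the 4^22 = 17592186044416 factor, the coefficient is 17592186044416 * 24466267020 = 430415121228199435960320.

430415121228199435960320


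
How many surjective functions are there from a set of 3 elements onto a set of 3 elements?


By inclusion-exclusion on which target elements are missed, the number of surjections from an n-set onto a k-set is
surj(n, k) = sum_{j=0}^{k} (-1)^j C(k, j) (k - j)^n.
Equivalently surj(n, k) = k! * S(n, k), where S(n, k) is the Stirling number of the second kind.
For n = 3, k = 3:
S(3, 3) = 1, so
surj = 3! * 1 = 6 * 1 = 6.

6


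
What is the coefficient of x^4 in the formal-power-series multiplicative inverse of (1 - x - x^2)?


Let the inverse be f(x) = sum_{k>=0} a_k x^k. From f(x) * (1 - x - x^2) = 1 and matching coefficients:
 x^0: a_0 = 1.
 x^1: a_1 - a_0 = 0, so a_1 = 1.
 x^k (k >= 2): a_k - a_{k-1} - a_{k-2} = 0, i.e. a_k = a_{k-1} + a_{k-2}.
This is the Fibonacci-type recurrence shifted so that a_0 = a_1 = 1.
Iterating: a_0=1, a_1=1, a_2=2, a_3=3, a_4=5
a_4 = 5.

5


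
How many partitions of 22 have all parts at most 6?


Using the generating function (1-x)^(-1)(1-x^2)^(-1)...(1-x^6)^(-1),
the coefficient of x^22 counts these restricted partitions.
Result = 391

391


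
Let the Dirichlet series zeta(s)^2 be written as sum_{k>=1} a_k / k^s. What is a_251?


The Dirichlet convolution of the constant function 1 with itself gives (1 * 1)(k) = sum_{d | k} 1 = d(k), the number of positive divisors of k.
Since zeta(s) = sum_{k>=1} 1/k^s, we have zeta(s)^2 = sum_{k>=1} d(k)/k^s, so a_k = d(k).
For k = 251: the divisors are 1, 251.
Count = 2.

2


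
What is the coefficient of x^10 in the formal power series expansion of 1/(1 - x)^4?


The expansion 1/(1 - x)^r = sum_{k>=0} C(k + r - 1, r - 1) x^k follows from the multiset / negative-binomial theorem (or from repeated differentiation of the geometric series).
For r = 4 and k = 10:
C(13, 3) = 6227020800 / (6 * 3628800) = 286.

286


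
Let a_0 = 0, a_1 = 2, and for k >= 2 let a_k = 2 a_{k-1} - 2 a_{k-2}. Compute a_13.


Iterating the recurrence forward:
a_0 = 0
a_1 = 2
a_2 = 2*2 - 2*0 = 4
a_3 = 2*4 - 2*2 = 4
a_4 = 2*4 - 2*4 = 0
a_5 = 2*0 - 2*4 = -8
a_6 = 2*-8 - 2*0 = -16
a_7 = 2*-16 - 2*-8 = -16
a_8 = 2*-16 - 2*-16 = 0
a_9 = 2*0 - 2*-16 = 32
a_10 = 2*32 - 2*0 = 64
a_11 = 2*64 - 2*32 = 64
a_12 = 2*64 - 2*64 = 0
a_13 = 2*0 - 2*64 = -128
So a_13 = -128.

-128


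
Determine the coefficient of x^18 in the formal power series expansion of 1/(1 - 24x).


The geometric series identity gives 1/(1 - c x) = sum_{k>=0} c^k x^k, so the coefficient of x^k is c^k.
Here c = 24 and k = 18.
Computing: 24^18 = 6979147079584381377970176

6979147079584381377970176


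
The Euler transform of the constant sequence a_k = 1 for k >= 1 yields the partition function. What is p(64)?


The Euler transform converts the sequence a_k = 1 into the number of integer partitions.
Using the recurrence or dynamic programming:
p(64) = 1741630

1741630


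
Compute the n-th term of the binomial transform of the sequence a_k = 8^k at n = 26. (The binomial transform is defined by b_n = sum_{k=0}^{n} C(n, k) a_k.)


With a_k = 8^k, b_n = sum_{k=0}^{n} C(n, k) 8^k = (1 + 8)^n by the binomial theorem.
For n = 26: (1 + 8)^26 = 9^26 = 6461081889226673298932241.

6461081889226673298932241


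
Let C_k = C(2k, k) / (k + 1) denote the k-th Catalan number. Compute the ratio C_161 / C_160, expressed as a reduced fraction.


Using C_k = (2k)! / (k! (k+1)!), the ratio C_{k+1}/C_k simplifies to
C_{k+1}/C_k = [(2k+2)! / ((k+1)! (k+2)!)] * [k! (k+1)! / (2k)!]
 = (2k+2)(2k+1) / ((k+1)(k+2)) = 2(2k+1) / (k+2).
For k = 160: 2(2*160 + 1) / (160 + 2) = 642/162 = 107/27.

107/27


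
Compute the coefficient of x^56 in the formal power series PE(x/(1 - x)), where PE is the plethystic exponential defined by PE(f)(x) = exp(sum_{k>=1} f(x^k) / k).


For f(x) = x/(1 - x) we have
sum_{k>=1} f(x^k) / k = sum_{k>=1} (1/k) * x^k / (1 - x^k) = sum_{k, m >= 1} x^(k m) / k,
which after exponentiating simplifies to
PE(x/(1 - x)) = prod_{k>=1} 1 / (1 - x^k).
This is the generating function for the partition function p(n), so the coefficient of x^56 is p(56).
Computing p(56) by dynamic programming over parts 1, 2, ..., 56: p(56) = 526823.

526823


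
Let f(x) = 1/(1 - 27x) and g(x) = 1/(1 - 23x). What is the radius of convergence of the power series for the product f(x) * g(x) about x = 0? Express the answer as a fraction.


The radius of 1/(1 - 27x) is 1/27 (nearest singularity at x = 1/27), and the radius of 1/(1 - 23x) is 1/23.
The product f(x)*g(x) = 1/((1 - 27x)(1 - 23x)) has singularities at both 1/27 and 1/23, so its radius of convergence is the distance to the nearest one:
min(1/27, 1/23) = 1/27.

1/27


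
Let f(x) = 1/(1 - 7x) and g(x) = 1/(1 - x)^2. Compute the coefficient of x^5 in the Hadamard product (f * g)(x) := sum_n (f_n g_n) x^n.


f has coefficients f_k = 7^k. For g = 1/(1 - x)^2 the coefficient is g_k = C(k + 1, 1) = k + 1. The Hadamard coefficient is (f * g)_k = 7^k * (k + 1).
For k = 5: 7^5 * 6 = 16807 * 6 = 100842.

100842


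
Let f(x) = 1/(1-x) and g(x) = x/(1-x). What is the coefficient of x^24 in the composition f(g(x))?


First simplify the composition: f(g(x)) = 1/(1 - x/(1-x)) = (1-x)/((1-x) - x) = (1-x)/(1-2x).
Now extract the coefficient. Write (1-x)/(1-2x) = 1/(1-2x) - x/(1-2x).
The coefficient of x^n in 1/(1-2x) is 2^n, and in x/(1-2x) is 2^(n-1) (for n >= 1).
So the coefficient of x^24 is 2^24 - 2^23 = 16777216 - 8388608 = 8388608.

8388608


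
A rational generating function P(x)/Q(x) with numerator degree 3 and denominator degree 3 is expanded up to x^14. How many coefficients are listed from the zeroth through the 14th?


Expanding up to x^14 gives the coefficients for x^0, x^1, ..., x^14.
That is 14 + 1 = 15 coefficients in total.

15


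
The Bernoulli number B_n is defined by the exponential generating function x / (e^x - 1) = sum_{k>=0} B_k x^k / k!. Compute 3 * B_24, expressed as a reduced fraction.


Bernoulli numbers can also be computed recursively via B_0 = 1 and sum_{j=0}^{m} C(m+1, j) B_j = 0 for m >= 1. Odd-index Bernoulli numbers vanish for k >= 3.
Computing B_24 = -236364091/2730, so 3 * B_24 = 3 * -236364091/2730 = -236364091/910.

-236364091/910


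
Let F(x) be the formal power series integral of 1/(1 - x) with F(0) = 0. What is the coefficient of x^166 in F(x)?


1/(1 - x) = sum_{k>=0} x^k. Integrating termwise and using F(0) = 0 gives
F(x) = sum_{k>=0} x^(k+1) / (k+1) = sum_{m>=1} x^m / m = -ln(1 - x).
So the coefficient of x^166 is 1/166 = 1/166.

1/166


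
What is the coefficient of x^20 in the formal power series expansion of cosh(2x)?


The Maclaurin series is cosh(t) = sum_{m>=0} t^(2m) / (2m)!, so substituting t = 2x, only even powers of x are nonzero, with coefficient of x^(2m) equal to 2^(2m) / (2m)!.
For x^20 the coefficient is 2^20/20! = 1048576/2432902008176640000 = 4/9280784638125.

4/9280784638125


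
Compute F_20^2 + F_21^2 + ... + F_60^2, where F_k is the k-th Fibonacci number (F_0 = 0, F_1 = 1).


There is a standard identity sum_{k=0}^{N} F_k^2 = F_N * F_{N+1} (proved inductively from the telescoping relation F_k^2 = F_k F_{k+1} - F_{k-1} F_k). Then
sum_{k=20}^{60} F_k^2 = F_60 F_61 - F_19 F_20.
Computing: F_60 = 1548008755920, F_61 = 2504730781961, F_19 = 4181, F_20 = 6765.
Sum = 1548008755920 * 2504730781961 - 4181 * 6765 = 3877345181697976359674655.

3877345181697976359674655


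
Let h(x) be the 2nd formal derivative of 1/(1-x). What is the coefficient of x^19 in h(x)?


Differentiating 2 times: d^2/dx^2 [1/(1-x)] = 2!/(1-x)^3.
The expansion 1/(1-x)^3 = sum_{k>=0} C(k+2, 2) x^k, so the coefficient of x^n in 2!/(1-x)^3 is 2! * C(n+2, 2).
For n = 19: 2 * C(21, 2) = 2 * 210 = 420

420


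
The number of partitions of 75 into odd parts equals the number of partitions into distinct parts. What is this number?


Computing partitions of 75 into odd parts (1, 3, 5, ...):
Using the generating function prod_{k>=0} 1/(1-x^(2k+1)),
the count is 48446

48446


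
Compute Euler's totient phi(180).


phi(n) counts integers in [1, n] coprime to n. Using the multiplicative formula phi(n) = n * prod_{p | n} (1 - 1/p):
180 = 2^2 * 3^2 * 5, so
phi(180) = 180 * (1 - 1/2) * (1 - 1/3) * (1 - 1/5) = 48.

48


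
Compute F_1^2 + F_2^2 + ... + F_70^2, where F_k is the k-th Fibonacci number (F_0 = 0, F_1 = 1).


There is a standard identity sum_{k=0}^{N} F_k^2 = F_N * F_{N+1} (proved inductively from the telescoping relation F_k^2 = F_k F_{k+1} - F_{k-1} F_k). Then
sum_{k=1}^{70} F_k^2 = F_70 F_71 - F_0 F_1.
Computing: F_70 = 190392490709135, F_71 = 308061521170129, F_0 = 0, F_1 = 1.
Sum = 190392490709135 * 308061521170129 - 0 * 1 = 58652600307225780746189428415.

58652600307225780746189428415


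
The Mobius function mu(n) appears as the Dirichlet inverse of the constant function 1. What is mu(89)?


89 = 89 (all distinct primes).
mu(89) = (-1)^1 = -1

-1


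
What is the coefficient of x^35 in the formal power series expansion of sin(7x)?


The Maclaurin series is sin(t) = sum_{k>=0} (-1)^k t^(2k+1) / (2k+1)!, so substituting t = 7x, only odd powers of x are nonzero, with coefficient of x^(2k+1) equal to (-1)^k 7^(2k+1) / (2k+1)!.
Write 35 = 2*17 + 1, giving the coefficient (-1)^17 * 7^35 / 35! = -378818692265664781682717625943/10333147966386144929666651337523200000000 = -22539340290692258087863249/614812159599342234168301977600000000.

-22539340290692258087863249/614812159599342234168301977600000000


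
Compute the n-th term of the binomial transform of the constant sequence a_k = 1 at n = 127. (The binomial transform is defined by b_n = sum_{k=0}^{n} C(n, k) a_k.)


With a_k = 1 for all k, b_n = sum_{k=0}^{n} C(n, k) = 2^n by the binomial theorem.
For n = 127: 2^127 = 170141183460469231731687303715884105728.

170141183460469231731687303715884105728


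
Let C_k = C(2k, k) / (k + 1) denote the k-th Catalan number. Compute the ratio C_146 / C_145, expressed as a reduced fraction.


Using C_k = (2k)! / (k! (k+1)!), the ratio C_{k+1}/C_k simplifies to
C_{k+1}/C_k = [(2k+2)! / ((k+1)! (k+2)!)] * [k! (k+1)! / (2k)!]
 = (2k+2)(2k+1) / ((k+1)(k+2)) = 2(2k+1) / (k+2).
For k = 145: 2(2*145 + 1) / (145 + 2) = 582/147 = 194/49.

194/49


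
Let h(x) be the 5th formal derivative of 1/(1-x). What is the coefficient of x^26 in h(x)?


Differentiating 5 times: d^5/dx^5 [1/(1-x)] = 5!/(1-x)^6.
The expansion 1/(1-x)^6 = sum_{k>=0} C(k+5, 5) x^k, so the coefficient of x^n in 5!/(1-x)^6 is 5! * C(n+5, 5).
For n = 26: 120 * C(31, 5) = 120 * 169911 = 20389320

20389320


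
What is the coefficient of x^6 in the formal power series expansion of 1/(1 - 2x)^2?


The general identity 1/(1 - c x)^r = sum_{k>=0} c^k C(k + r - 1, r - 1) x^k follows by substituting y = c x into 1/(1 - y)^r = sum_{k>=0} C(k + r - 1, r - 1) y^k.
For c = 2, r = 2, k = 6:
2^6 * C(7, 1) = 64 * 7 = 448.

448


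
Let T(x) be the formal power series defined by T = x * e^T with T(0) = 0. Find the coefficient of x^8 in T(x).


Apply the Lagrange inversion formula: if T = x * phi(T) with phi(t) = e^t, then
[x^n] T = (1/n) [t^(n-1)] phi(t)^n = (1/n) [t^(n-1)] e^(n t) = (1/n) * n^(n-1) / (n-1)! = n^(n-1) / n!.
When c = 1 this is the Cayley count of rooted labeled trees on n vertices, divided by n!.
For n = 8: 8^7 / 8! = 2097152/40320 = 16384/315.

16384/315


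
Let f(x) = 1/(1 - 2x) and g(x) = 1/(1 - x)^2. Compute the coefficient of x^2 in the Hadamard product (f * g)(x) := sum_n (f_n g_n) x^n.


f has coefficients f_k = 2^k. For g = 1/(1 - x)^2 the coefficient is g_k = C(k + 1, 1) = k + 1. The Hadamard coefficient is (f * g)_k = 2^k * (k + 1).
For k = 2: 2^2 * 3 = 4 * 3 = 12.

12


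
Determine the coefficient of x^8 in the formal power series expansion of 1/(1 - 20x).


The geometric series identity gives 1/(1 - c x) = sum_{k>=0} c^k x^k, so the coefficient of x^k is c^k.
Here c = 20 and k = 8.
Computing: 20^8 = 25600000000

25600000000


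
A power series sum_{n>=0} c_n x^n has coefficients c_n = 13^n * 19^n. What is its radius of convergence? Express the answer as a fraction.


By the root test (Cauchy-Hadamard), the radius is R = 1 / limsup_n |c_n|^(1/n).
Here |c_n|^(1/n) = (13^n * 19^n)^(1/n) = 13 * 19 = 247 for all n.
So R = 1/247 = 1/247.

1/247


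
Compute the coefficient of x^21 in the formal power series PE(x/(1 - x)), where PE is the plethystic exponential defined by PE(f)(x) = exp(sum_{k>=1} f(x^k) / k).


For f(x) = x/(1 - x) we have
sum_{k>=1} f(x^k) / k = sum_{k>=1} (1/k) * x^k / (1 - x^k) = sum_{k, m >= 1} x^(k m) / k,
which after exponentiating simplifies to
PE(x/(1 - x)) = prod_{k>=1} 1 / (1 - x^k).
This is the generating function for the partition function p(n), so the coefficient of x^21 is p(21).
Computing p(21) by dynamic programming over parts 1, 2, ..., 21: p(21) = 792.

792


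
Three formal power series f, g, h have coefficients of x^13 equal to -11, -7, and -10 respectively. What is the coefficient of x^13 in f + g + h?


Series addition is componentwise:
-11 + -7 + -10
= -28

-28


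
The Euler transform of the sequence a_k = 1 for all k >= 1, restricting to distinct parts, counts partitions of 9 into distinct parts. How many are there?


Partitions of 9 into distinct parts can be computed via generating function.
Product (1+x)(1+x^2)(1+x^3)...
The coefficient of x^9 = 8

8


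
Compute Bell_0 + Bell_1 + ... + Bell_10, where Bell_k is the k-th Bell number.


Recall Bell_k counts set partitions of a k-set (with Bell_0 = 1 by convention).
Bell_0 through Bell_10: 1, 1, 2, 5, 15, 52, 203, 877, 4140, 21147, 115975
Sum = 1 + 1 + 2 + 5 + 15 + 52 + 203 + 877 + 4140 + 21147 + 115975 = 142418.

142418


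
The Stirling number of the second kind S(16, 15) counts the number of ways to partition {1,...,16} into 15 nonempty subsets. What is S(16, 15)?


Using the explicit formula S(n,k) = (1/k!) sum_{j=0}^{k} (-1)^(k-j) C(k,j) j^n:
S(16, 15) = 120
Equivalently, S(n,k) is n! times the coefficient of x^n in the EGF (e^x - 1)^k / k!.

120


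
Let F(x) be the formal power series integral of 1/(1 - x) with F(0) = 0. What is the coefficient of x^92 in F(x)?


1/(1 - x) = sum_{k>=0} x^k. Integrating termwise and using F(0) = 0 gives
F(x) = sum_{k>=0} x^(k+1) / (k+1) = sum_{m>=1} x^m / m = -ln(1 - x).
So the coefficient of x^92 is 1/92 = 1/92.

1/92


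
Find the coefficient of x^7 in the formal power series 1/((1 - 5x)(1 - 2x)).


By partial fractions or Cauchy convolution:
The coefficient equals sum_{k=0}^{7} 5^k * 2^(7-k).
= 130123

130123


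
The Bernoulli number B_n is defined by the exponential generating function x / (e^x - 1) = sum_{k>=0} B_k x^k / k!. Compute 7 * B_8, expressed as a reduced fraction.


Bernoulli numbers can also be computed recursively via B_0 = 1 and sum_{j=0}^{m} C(m+1, j) B_j = 0 for m >= 1. Odd-index Bernoulli numbers vanish for k >= 3.
Computing B_8 = -1/30, so 7 * B_8 = 7 * -1/30 = -7/30.

-7/30


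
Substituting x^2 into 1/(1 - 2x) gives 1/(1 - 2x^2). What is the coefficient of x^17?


Since 1/(1 - 2x^2) only has even powers of x,
the coefficient of x^17 (odd) is 0.

0


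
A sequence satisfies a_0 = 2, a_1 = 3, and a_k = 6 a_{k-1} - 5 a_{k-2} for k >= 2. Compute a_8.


The characteristic equation is t^2 - 6 t + 5 = 0, with roots r_1 = 5 and r_2 = 1 (so c_1 = r_1 + r_2, c_2 = -r_1 r_2 as required).
One can use the closed form a_n = A r_1^n + B r_2^n, but direct iteration is more reliable:
a_0 = 2, a_1 = 3, a_2 = 8, a_3 = 33, a_4 = 158, a_5 = 783, a_6 = 3908, a_7 = 19533, a_8 = 97658.
So a_8 = 97658.

97658


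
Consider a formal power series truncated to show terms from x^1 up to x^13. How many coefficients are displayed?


From x^1 to x^13 inclusive, the count is 13 - 1 + 1 = 13.

13


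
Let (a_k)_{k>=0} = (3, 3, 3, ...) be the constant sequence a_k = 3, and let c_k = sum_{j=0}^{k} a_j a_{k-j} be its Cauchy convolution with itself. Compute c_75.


Since a_j = 3 for all j >= 0, the convolution sum becomes
c_k = sum_{j=0}^{k} 3 * 3 = 9 * (k + 1).
Equivalently, the generating function of (a_k) is 3/(1 - x) and its square is 9/(1 - x)^2 = sum_{k>=0} 9(k + 1) x^k.
For k = 75: 9 * 76 = 684.

684


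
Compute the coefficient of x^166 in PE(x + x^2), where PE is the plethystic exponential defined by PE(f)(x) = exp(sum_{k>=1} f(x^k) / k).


With f(x) = x + x^2, the exponent is sum_{k>=1} (x^k + x^(2k)) / k = -ln(1 - x) - ln(1 - x^2). Exponentiating:
PE(x + x^2) = 1 / ((1 - x)(1 - x^2)).
This is the generating function for partitions of n into parts of size 1 or 2. The number of 2's can be any j in 0..83, and the rest are 1's, so
[x^166] = floor(166/2) + 1 = 84.

84


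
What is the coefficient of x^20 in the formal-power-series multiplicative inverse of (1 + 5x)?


The inverse is 1/(1 + 5x). Apply the geometric identity 1/(1 - y) = sum_{k>=0} y^k with y = -5x:
1/(1 + 5x) = sum_{k>=0} (-5)^k x^k.
So the coefficient of x^20 is (-5)^20 = 95367431640625.

95367431640625


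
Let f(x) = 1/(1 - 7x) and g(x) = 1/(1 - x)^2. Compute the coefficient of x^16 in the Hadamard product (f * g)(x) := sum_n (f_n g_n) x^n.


f has coefficients f_k = 7^k. For g = 1/(1 - x)^2 the coefficient is g_k = C(k + 1, 1) = k + 1. The Hadamard coefficient is (f * g)_k = 7^k * (k + 1).
For k = 16: 7^16 * 17 = 33232930569601 * 17 = 564959819683217.

564959819683217


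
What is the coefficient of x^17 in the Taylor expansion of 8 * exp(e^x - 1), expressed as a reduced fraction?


exp(e^x - 1) = sum_{k>=0} Bell_k x^k / k!, where Bell_k is the k-th Bell number.
So the coefficient of x^17 is 8 * Bell_17 / 17!.
Computing: Bell_17 = 82864869804 and 17! = 355687428096000, giving
8 * 82864869804/355687428096000 = 255755771/137225088000.

255755771/137225088000


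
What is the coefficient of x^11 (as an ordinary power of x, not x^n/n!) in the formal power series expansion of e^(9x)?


The exponential series is e^y = sum_{k>=0} y^k / k!. Substituting y = 9x gives
e^(9x) = sum_{k>=0} 9^k x^k / k!.
So the coefficient of x^n is a^n/n! with a = 9, n = 11:
9^11 / 11! = 31381059609/39916800 = 387420489/492800

387420489/492800


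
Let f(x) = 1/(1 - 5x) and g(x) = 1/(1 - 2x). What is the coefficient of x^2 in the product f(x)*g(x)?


The coefficient of x^n in f*g is the Cauchy product: sum_{k=0}^{n} a^k * b^(n-k).
With a=5, b=2, n=2:
sum_{k=0}^{2} 5^k * 2^(2-k)
= 39

39
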